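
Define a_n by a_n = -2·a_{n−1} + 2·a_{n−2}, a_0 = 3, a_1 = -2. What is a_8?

3760

With companion matrix A = [[-2, 2], [1, 0]], [a_n, a_{n−1}]ᵀ = A·[a_{n−1}, a_{n−2}]ᵀ, so [a_8, a_7]ᵀ = A⁷·[a_1, a_0]ᵀ.
A⁷ = [[-896, 656], [328, -240]], giving [a_8, a_7]ᵀ = [[3760], [-1376]].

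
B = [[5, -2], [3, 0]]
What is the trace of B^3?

tr B = 5 and det B = 6, so the characteristic polynomial is λ² − (5)λ + (6) with roots 3 and 2.
Eigenvectors give P = [[1, 2], [1, 3]] with P⁻¹ = [[3, -2], [-1, 1]], and B = P·diag(3, 2)·P⁻¹.
Then B^3 = P·diag(27, 8)·P⁻¹ = [[27, 16], [27, 24]] · [[3, -2], [-1, 1]] = [[65, -38], [57, -30]].

35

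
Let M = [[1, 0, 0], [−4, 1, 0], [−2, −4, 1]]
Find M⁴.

M = I + N where N = [[0, 0, 0], [−4, 0, 0], [−2, −4, 0]] is strictly lower-triangular, so N³ = 0.
(I + N)⁴ = I + 4·N + 6·N² = [[1, 0, 0], [−16, 1, 0], [88, −16, 1]].

[[1, 0, 0], [−16, 1, 0], [88, −16, 1]]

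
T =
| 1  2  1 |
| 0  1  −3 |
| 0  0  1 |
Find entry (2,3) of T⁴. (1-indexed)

−12

T = I + N where N = [[0, 2, 1], [0, 0, −3], [0, 0, 0]] is strictly upper-triangular, so N³ = 0.
(I + N)⁴ = I + 4·N + 6·N² = [[1, 8, −32], [0, 1, −12], [0, 0, 1]].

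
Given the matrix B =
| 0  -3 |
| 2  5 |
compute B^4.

[[-114, -195], [130, 211]]

tr B = 5 and det B = 6, so the characteristic polynomial is λ² − (5)λ + (6) with roots 3 and 2.
Eigenvectors give P = [[-1, 3], [1, -2]] with P⁻¹ = [[2, 3], [1, 1]], and B = P·diag(3, 2)·P⁻¹.
Then B^4 = P·diag(81, 16)·P⁻¹ = [[-81, 48], [81, -32]] · [[2, 3], [1, 1]] = [[-114, -195], [130, 211]].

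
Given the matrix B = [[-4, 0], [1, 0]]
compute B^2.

[[16, 0], [-4, 0]]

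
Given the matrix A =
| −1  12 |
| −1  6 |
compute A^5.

tr A = 5 and det A = 6, so the characteristic polynomial is λ² − (5)λ + (6) with roots 2 and 3.
Eigenvectors give P = [[−4, −3], [−1, −1]] with P⁻¹ = [[−1, 3], [1, −4]], and A = P·diag(2, 3)·P⁻¹.
Then A^5 = P·diag(32, 243)·P⁻¹ = [[−128, −729], [−32, −243]] · [[−1, 3], [1, −4]] = [[−601, 2532], [−211, 876]].

[[−601, 2532], [−211, 876]]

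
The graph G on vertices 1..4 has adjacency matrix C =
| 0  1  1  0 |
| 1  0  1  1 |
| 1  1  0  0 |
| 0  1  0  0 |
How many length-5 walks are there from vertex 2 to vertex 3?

The number of length-5 walks from vertex 2 to vertex 3 is entry (2,3) of C⁵, where C is the adjacency matrix.
C² = [[2, 1, 1, 1], [1, 3, 1, 0], [1, 1, 2, 1], [1, 0, 1, 1]]
C³ = [[2, 4, 3, 1], [4, 2, 4, 3], [3, 4, 2, 1], [1, 3, 1, 0]]
C⁴ = [[7, 6, 6, 4], [6, 11, 6, 2], [6, 6, 7, 4], [4, 2, 4, 3]]
C⁵ = [[12, 17, 13, 6], [17, 14, 17, 11], [13, 17, 12, 6], [6, 11, 6, 2]]

17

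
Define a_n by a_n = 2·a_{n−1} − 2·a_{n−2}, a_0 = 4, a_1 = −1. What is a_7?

With companion matrix Q = [[2, −2], [1, 0]], [a_n, a_{n−1}]ᵀ = Q·[a_{n−1}, a_{n−2}]ᵀ, so [a_7, a_6]ᵀ = Q⁶·[a_1, a_0]ᵀ.
Q⁶ = [[−8, 16], [−8, 8]], giving [a_7, a_6]ᵀ = [[72], [40]].

72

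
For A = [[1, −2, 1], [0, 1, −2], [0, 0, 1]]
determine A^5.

A = I + N where N = [[0, −2, 1], [0, 0, −2], [0, 0, 0]] is strictly upper-triangular, so N^3 = 0.
(I + N)^5 = I + 5·N + 10·N^2 = [[1, −10, 45], [0, 1, −10], [0, 0, 1]].

[[1, −10, 45], [0, 1, −10], [0, 0, 1]]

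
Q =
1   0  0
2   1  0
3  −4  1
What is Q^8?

Q = I + N where N = [[0, 0, 0], [2, 0, 0], [3, −4, 0]] is strictly lower-triangular, so N^3 = 0.
(I + N)^8 = I + 8·N + 28·N^2 = [[1, 0, 0], [16, 1, 0], [−200, −32, 1]].

[[1, 0, 0], [16, 1, 0], [−200, −32, 1]]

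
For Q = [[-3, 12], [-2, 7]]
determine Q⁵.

tr Q = 4 and det Q = 3, so the characteristic polynomial is λ² − (4)λ + (3) with roots 3 and 1.
Eigenvectors give P = [[-2, 3], [-1, 1]] with P⁻¹ = [[1, -3], [1, -2]], and Q = P·diag(3, 1)·P⁻¹.
Then Q⁵ = P·diag(243, 1)·P⁻¹ = [[-486, 3], [-243, 1]] · [[1, -3], [1, -2]] = [[-483, 1452], [-242, 727]].

[[-483, 1452], [-242, 727]]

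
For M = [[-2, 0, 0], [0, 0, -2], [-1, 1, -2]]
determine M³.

M² = [[4, 0, 0], [2, -2, 4], [4, -2, 2]]
M³ = [[-8, 0, 0], [-8, 4, -4], [-10, 2, 0]]

[[-8, 0, 0], [-8, 4, -4], [-10, 2, 0]]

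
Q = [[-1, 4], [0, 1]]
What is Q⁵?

Q² = I (check: tr Q = 0 and det Q = -1), so Q⁵ = Q since 5 is odd.

[[-1, 4], [0, 1]]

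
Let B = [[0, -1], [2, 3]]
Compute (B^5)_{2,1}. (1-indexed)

62

tr B = 3 and det B = 2, so the characteristic polynomial is λ² − (3)λ + (2) with roots 2 and 1.
Eigenvectors give P = [[-1, -1], [2, 1]] with P⁻¹ = [[1, 1], [-2, -1]], and B = P·diag(2, 1)·P⁻¹.
Then B^5 = P·diag(32, 1)·P⁻¹ = [[-32, -1], [64, 1]] · [[1, 1], [-2, -1]] = [[-30, -31], [62, 63]].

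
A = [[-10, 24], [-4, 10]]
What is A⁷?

tr A = 0 and det A = -4, so the characteristic polynomial is λ² − (0)λ + (-4) with roots -2 and 2.
Eigenvectors give P = [[3, 2], [1, 1]] with P⁻¹ = [[1, -2], [-1, 3]], and A = P·diag(-2, 2)·P⁻¹.
Then A⁷ = P·diag(-128, 128)·P⁻¹ = [[-384, 256], [-128, 128]] · [[1, -2], [-1, 3]] = [[-640, 1536], [-256, 640]].

[[-640, 1536], [-256, 640]]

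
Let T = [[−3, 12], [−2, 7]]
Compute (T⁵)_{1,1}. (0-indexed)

tr T = 4 and det T = 3, so the characteristic polynomial is λ² − (4)λ + (3) with roots 3 and 1.
Eigenvectors give P = [[−2, 3], [−1, 1]] with P⁻¹ = [[1, −3], [1, −2]], and T = P·diag(3, 1)·P⁻¹.
Then T⁵ = P·diag(243, 1)·P⁻¹ = [[−486, 3], [−243, 1]] · [[1, −3], [1, −2]] = [[−483, 1452], [−242, 727]].

727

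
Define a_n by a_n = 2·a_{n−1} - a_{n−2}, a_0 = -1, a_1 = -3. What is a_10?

With companion matrix M = [[2, -1], [1, 0]], [a_n, a_{n−1}]ᵀ = M·[a_{n−1}, a_{n−2}]ᵀ, so [a_10, a_9]ᵀ = M⁹·[a_1, a_0]ᵀ.
M⁹ = [[10, -9], [9, -8]], giving [a_10, a_9]ᵀ = [[-21], [-19]].

-21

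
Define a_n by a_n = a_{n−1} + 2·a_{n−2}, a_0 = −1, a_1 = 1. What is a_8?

With companion matrix Q = [[1, 2], [1, 0]], [a_n, a_{n−1}]ᵀ = Q·[a_{n−1}, a_{n−2}]ᵀ, so [a_8, a_7]ᵀ = Q⁷·[a_1, a_0]ᵀ.
Q⁷ = [[85, 86], [43, 42]], giving [a_8, a_7]ᵀ = [[−1], [1]].

−1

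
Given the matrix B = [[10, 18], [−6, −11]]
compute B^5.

[[100, 198], [−66, −131]]

tr B = −1 and det B = −2, so the characteristic polynomial is λ² − (−1)λ + (−2) with roots −2 and 1.
Eigenvectors give P = [[−3, −2], [2, 1]] with P⁻¹ = [[1, 2], [−2, −3]], and B = P·diag(−2, 1)·P⁻¹.
Then B^5 = P·diag(−32, 1)·P⁻¹ = [[96, −2], [−64, 1]] · [[1, 2], [−2, −3]] = [[100, 198], [−66, −131]].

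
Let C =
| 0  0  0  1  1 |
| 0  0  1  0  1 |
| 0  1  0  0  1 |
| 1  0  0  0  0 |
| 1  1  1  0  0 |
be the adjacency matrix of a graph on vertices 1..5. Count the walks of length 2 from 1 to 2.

The number of length-2 walks from vertex 1 to vertex 2 is entry (1,2) of C², where C is the adjacency matrix.
C² = [[2, 1, 1, 0, 0], [1, 2, 1, 0, 1], [1, 1, 2, 0, 1], [0, 0, 0, 1, 1], [0, 1, 1, 1, 3]]

1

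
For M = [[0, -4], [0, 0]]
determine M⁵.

[[0, 0], [0, 0]]

M is strictly triangular, hence nilpotent: M² = 0, so M⁵ = 0.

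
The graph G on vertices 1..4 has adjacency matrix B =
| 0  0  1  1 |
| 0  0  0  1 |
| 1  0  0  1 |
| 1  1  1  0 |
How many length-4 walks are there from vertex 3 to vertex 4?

The number of length-4 walks from vertex 3 to vertex 4 is entry (3,4) of B^4, where B is the adjacency matrix.
B^2 = [[2, 1, 1, 1], [1, 1, 1, 0], [1, 1, 2, 1], [1, 0, 1, 3]]
B^3 = [[2, 1, 3, 4], [1, 0, 1, 3], [3, 1, 2, 4], [4, 3, 4, 2]]
B^4 = [[7, 4, 6, 6], [4, 3, 4, 2], [6, 4, 7, 6], [6, 2, 6, 11]]

6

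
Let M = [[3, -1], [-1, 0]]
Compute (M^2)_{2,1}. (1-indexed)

-3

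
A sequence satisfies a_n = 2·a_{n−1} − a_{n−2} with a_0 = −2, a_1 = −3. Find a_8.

−10

With companion matrix M = [[2, −1], [1, 0]], [a_n, a_{n−1}]ᵀ = M·[a_{n−1}, a_{n−2}]ᵀ, so [a_8, a_7]ᵀ = M⁷·[a_1, a_0]ᵀ.
M⁷ = [[8, −7], [7, −6]], giving [a_8, a_7]ᵀ = [[−10], [−9]].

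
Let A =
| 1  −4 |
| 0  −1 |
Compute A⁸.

A² = I (check: tr A = 0 and det A = −1), so A⁸ = I since 8 is even.

[[1, 0], [0, 1]]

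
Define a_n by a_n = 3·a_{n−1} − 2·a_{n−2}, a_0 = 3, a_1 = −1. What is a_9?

With companion matrix Q = [[3, −2], [1, 0]], [a_n, a_{n−1}]ᵀ = Q·[a_{n−1}, a_{n−2}]ᵀ, so [a_9, a_8]ᵀ = Q⁸·[a_1, a_0]ᵀ.
Q⁸ = [[511, −510], [255, −254]], giving [a_9, a_8]ᵀ = [[−2041], [−1017]].

−2041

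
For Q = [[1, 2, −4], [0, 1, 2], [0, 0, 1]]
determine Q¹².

[[1, 24, 216], [0, 1, 24], [0, 0, 1]]

Q = I + N where N = [[0, 2, −4], [0, 0, 2], [0, 0, 0]] is strictly upper-triangular, so N³ = 0.
(I + N)¹² = I + 12·N + 66·N² = [[1, 24, 216], [0, 1, 24], [0, 0, 1]].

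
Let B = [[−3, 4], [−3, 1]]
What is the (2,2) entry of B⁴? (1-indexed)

B² = [[−3, −8], [6, −11]]
B³ = [[33, −20], [15, 13]]
B⁴ = [[−39, 112], [−84, 73]]

73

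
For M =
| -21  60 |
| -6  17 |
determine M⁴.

tr M = -4 and det M = 3, so the characteristic polynomial is λ² − (-4)λ + (3) with roots -1 and -3.
Eigenvectors give P = [[3, 10], [1, 3]] with P⁻¹ = [[-3, 10], [1, -3]], and M = P·diag(-1, -3)·P⁻¹.
Then M⁴ = P·diag(1, 81)·P⁻¹ = [[3, 810], [1, 243]] · [[-3, 10], [1, -3]] = [[801, -2400], [240, -719]].

[[801, -2400], [240, -719]]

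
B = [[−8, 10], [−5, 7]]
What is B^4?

[[146, −130], [65, −49]]

tr B = −1 and det B = −6, so the characteristic polynomial is λ² − (−1)λ + (−6) with roots 2 and −3.
Eigenvectors give P = [[−1, −2], [−1, −1]] with P⁻¹ = [[1, −2], [−1, 1]], and B = P·diag(2, −3)·P⁻¹.
Then B^4 = P·diag(16, 81)·P⁻¹ = [[−16, −162], [−16, −81]] · [[1, −2], [−1, 1]] = [[146, −130], [65, −49]].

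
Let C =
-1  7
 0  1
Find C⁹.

C² = I (check: tr C = 0 and det C = -1), so C⁹ = C since 9 is odd.

[[-1, 7], [0, 1]]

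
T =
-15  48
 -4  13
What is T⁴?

tr T = -2 and det T = -3, so the characteristic polynomial is λ² − (-2)λ + (-3) with roots -3 and 1.
Eigenvectors give P = [[4, 3], [1, 1]] with P⁻¹ = [[1, -3], [-1, 4]], and T = P·diag(-3, 1)·P⁻¹.
Then T⁴ = P·diag(81, 1)·P⁻¹ = [[324, 3], [81, 1]] · [[1, -3], [-1, 4]] = [[321, -960], [80, -239]].

[[321, -960], [80, -239]]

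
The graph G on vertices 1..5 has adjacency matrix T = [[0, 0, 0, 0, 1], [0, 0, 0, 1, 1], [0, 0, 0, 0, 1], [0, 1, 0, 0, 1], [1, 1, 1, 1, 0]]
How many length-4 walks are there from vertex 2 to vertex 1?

5

The number of length-4 walks from vertex 2 to vertex 1 is entry (2,1) of T⁴, where T is the adjacency matrix.
T² = [[1, 1, 1, 1, 0], [1, 2, 1, 1, 1], [1, 1, 1, 1, 0], [1, 1, 1, 2, 1], [0, 1, 0, 1, 4]]
T³ = [[0, 1, 0, 1, 4], [1, 2, 1, 3, 5], [0, 1, 0, 1, 4], [1, 3, 1, 2, 5], [4, 5, 4, 5, 2]]
T⁴ = [[4, 5, 4, 5, 2], [5, 8, 5, 7, 7], [4, 5, 4, 5, 2], [5, 7, 5, 8, 7], [2, 7, 2, 7, 18]]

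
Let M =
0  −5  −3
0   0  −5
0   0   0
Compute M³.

M is strictly triangular, hence nilpotent: M³ = 0, so M³ = 0.

[[0, 0, 0], [0, 0, 0], [0, 0, 0]]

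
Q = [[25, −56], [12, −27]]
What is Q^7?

tr Q = −2 and det Q = −3, so the characteristic polynomial is λ² − (−2)λ + (−3) with roots 1 and −3.
Eigenvectors give P = [[7, 2], [3, 1]] with P⁻¹ = [[1, −2], [−3, 7]], and Q = P·diag(1, −3)·P⁻¹.
Then Q^7 = P·diag(1, −2187)·P⁻¹ = [[7, −4374], [3, −2187]] · [[1, −2], [−3, 7]] = [[13129, −30632], [6564, −15315]].

[[13129, −30632], [6564, −15315]]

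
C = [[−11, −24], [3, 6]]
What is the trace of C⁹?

−20195

tr C = −5 and det C = 6, so the characteristic polynomial is λ² − (−5)λ + (6) with roots −2 and −3.
Eigenvectors give P = [[8, −3], [−3, 1]] with P⁻¹ = [[−1, −3], [−3, −8]], and C = P·diag(−2, −3)·P⁻¹.
Then C⁹ = P·diag(−512, −19683)·P⁻¹ = [[−4096, 59049], [1536, −19683]] · [[−1, −3], [−3, −8]] = [[−173051, −460104], [57513, 152856]].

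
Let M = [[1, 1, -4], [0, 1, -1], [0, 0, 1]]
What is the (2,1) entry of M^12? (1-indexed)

0

M = I + N where N = [[0, 1, -4], [0, 0, -1], [0, 0, 0]] is strictly upper-triangular, so N^3 = 0.
(I + N)^12 = I + 12·N + 66·N^2 = [[1, 12, -114], [0, 1, -12], [0, 0, 1]].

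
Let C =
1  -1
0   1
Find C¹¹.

C = I + N where N = [[0, -1], [0, 0]] is strictly upper-triangular, so N² = 0.
(I + N)¹¹ = I + 11·N = [[1, -11], [0, 1]].

[[1, -11], [0, 1]]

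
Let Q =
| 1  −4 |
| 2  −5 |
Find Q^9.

[[19681, −39364], [19682, −39365]]

tr Q = −4 and det Q = 3, so the characteristic polynomial is λ² − (−4)λ + (3) with roots −1 and −3.
Eigenvectors give P = [[−2, −1], [−1, −1]] with P⁻¹ = [[−1, 1], [1, −2]], and Q = P·diag(−1, −3)·P⁻¹.
Then Q^9 = P·diag(−1, −19683)·P⁻¹ = [[2, 19683], [1, 19683]] · [[−1, 1], [1, −2]] = [[19681, −39364], [19682, −39365]].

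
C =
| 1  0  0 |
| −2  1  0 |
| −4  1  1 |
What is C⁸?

C = I + N where N = [[0, 0, 0], [−2, 0, 0], [−4, 1, 0]] is strictly lower-triangular, so N³ = 0.
(I + N)⁸ = I + 8·N + 28·N² = [[1, 0, 0], [−16, 1, 0], [−88, 8, 1]].

[[1, 0, 0], [−16, 1, 0], [−88, 8, 1]]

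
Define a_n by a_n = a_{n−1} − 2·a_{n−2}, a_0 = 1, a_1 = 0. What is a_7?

−10

With companion matrix Q = [[1, −2], [1, 0]], [a_n, a_{n−1}]ᵀ = Q·[a_{n−1}, a_{n−2}]ᵀ, so [a_7, a_6]ᵀ = Q⁶·[a_1, a_0]ᵀ.
Q⁶ = [[7, −10], [5, 2]], giving [a_7, a_6]ᵀ = [[−10], [2]].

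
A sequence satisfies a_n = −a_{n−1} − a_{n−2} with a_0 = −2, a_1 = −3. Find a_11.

5

With companion matrix C = [[−1, −1], [1, 0]], [a_n, a_{n−1}]ᵀ = C·[a_{n−1}, a_{n−2}]ᵀ, so [a_11, a_10]ᵀ = C¹⁰·[a_1, a_0]ᵀ.
C¹⁰ = [[−1, −1], [1, 0]], giving [a_11, a_10]ᵀ = [[5], [−3]].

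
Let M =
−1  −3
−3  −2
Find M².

[[10, 9], [9, 13]]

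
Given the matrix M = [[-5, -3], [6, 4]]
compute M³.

tr M = -1 and det M = -2, so the characteristic polynomial is λ² − (-1)λ + (-2) with roots 1 and -2.
Eigenvectors give P = [[1, -1], [-2, 1]] with P⁻¹ = [[-1, -1], [-2, -1]], and M = P·diag(1, -2)·P⁻¹.
Then M³ = P·diag(1, -8)·P⁻¹ = [[1, 8], [-2, -8]] · [[-1, -1], [-2, -1]] = [[-17, -9], [18, 10]].

[[-17, -9], [18, 10]]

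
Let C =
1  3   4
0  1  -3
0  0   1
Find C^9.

[[1, 27, -288], [0, 1, -27], [0, 0, 1]]

C = I + N where N = [[0, 3, 4], [0, 0, -3], [0, 0, 0]] is strictly upper-triangular, so N^3 = 0.
(I + N)^9 = I + 9·N + 36·N^2 = [[1, 27, -288], [0, 1, -27], [0, 0, 1]].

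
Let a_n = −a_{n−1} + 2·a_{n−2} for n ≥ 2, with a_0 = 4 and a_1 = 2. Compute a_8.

With companion matrix B = [[−1, 2], [1, 0]], [a_n, a_{n−1}]ᵀ = B·[a_{n−1}, a_{n−2}]ᵀ, so [a_8, a_7]ᵀ = B^7·[a_1, a_0]ᵀ.
B^7 = [[−85, 86], [43, −42]], giving [a_8, a_7]ᵀ = [[174], [−82]].

174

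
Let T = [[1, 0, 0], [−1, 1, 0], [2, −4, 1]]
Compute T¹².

[[1, 0, 0], [−12, 1, 0], [288, −48, 1]]

T = I + N where N = [[0, 0, 0], [−1, 0, 0], [2, −4, 0]] is strictly lower-triangular, so N³ = 0.
(I + N)¹² = I + 12·N + 66·N² = [[1, 0, 0], [−12, 1, 0], [288, −48, 1]].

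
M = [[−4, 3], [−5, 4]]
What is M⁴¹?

[[−4, 3], [−5, 4]]

M² = I (check: tr M = 0 and det M = −1), so M⁴¹ = M since 41 is odd.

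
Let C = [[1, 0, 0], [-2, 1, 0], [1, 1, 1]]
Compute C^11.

[[1, 0, 0], [-22, 1, 0], [-99, 11, 1]]

C = I + N where N = [[0, 0, 0], [-2, 0, 0], [1, 1, 0]] is strictly lower-triangular, so N^3 = 0.
(I + N)^11 = I + 11·N + 55·N^2 = [[1, 0, 0], [-22, 1, 0], [-99, 11, 1]].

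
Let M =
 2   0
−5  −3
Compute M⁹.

[[512, 0], [−20195, −19683]]

tr M = −1 and det M = −6, so the characteristic polynomial is λ² − (−1)λ + (−6) with roots 2 and −3.
Eigenvectors give P = [[1, 0], [−1, −1]] with P⁻¹ = [[1, 0], [−1, −1]], and M = P·diag(2, −3)·P⁻¹.
Then M⁹ = P·diag(512, −19683)·P⁻¹ = [[512, 0], [−512, 19683]] · [[1, 0], [−1, −1]] = [[512, 0], [−20195, −19683]].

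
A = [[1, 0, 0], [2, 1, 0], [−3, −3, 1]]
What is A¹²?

[[1, 0, 0], [24, 1, 0], [−432, −36, 1]]

A = I + N where N = [[0, 0, 0], [2, 0, 0], [−3, −3, 0]] is strictly lower-triangular, so N³ = 0.
(I + N)¹² = I + 12·N + 66·N² = [[1, 0, 0], [24, 1, 0], [−432, −36, 1]].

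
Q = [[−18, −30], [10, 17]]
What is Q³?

tr Q = −1 and det Q = −6, so the characteristic polynomial is λ² − (−1)λ + (−6) with roots −3 and 2.
Eigenvectors give P = [[−2, −3], [1, 2]] with P⁻¹ = [[−2, −3], [1, 2]], and Q = P·diag(−3, 2)·P⁻¹.
Then Q³ = P·diag(−27, 8)·P⁻¹ = [[54, −24], [−27, 16]] · [[−2, −3], [1, 2]] = [[−132, −210], [70, 113]].

[[−132, −210], [70, 113]]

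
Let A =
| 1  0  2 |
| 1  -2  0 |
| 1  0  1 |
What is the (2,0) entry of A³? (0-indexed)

A² = [[3, 0, 4], [-1, 4, 2], [2, 0, 3]]
A³ = [[7, 0, 10], [5, -8, 0], [5, 0, 7]]

5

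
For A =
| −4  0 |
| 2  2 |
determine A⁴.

A² = [[16, 0], [−4, 4]]
A³ = [[−64, 0], [24, 8]]
A⁴ = [[256, 0], [−80, 16]]

[[256, 0], [−80, 16]]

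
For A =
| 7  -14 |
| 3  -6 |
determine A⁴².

A² = A (a projection; rank 1, trace 1), so A⁴² = A.

[[7, -14], [3, -6]]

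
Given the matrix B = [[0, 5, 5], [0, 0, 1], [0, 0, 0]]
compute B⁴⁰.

[[0, 0, 0], [0, 0, 0], [0, 0, 0]]

B is strictly triangular, hence nilpotent: B³ = 0, so B⁴⁰ = 0.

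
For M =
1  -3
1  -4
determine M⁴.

M² = [[-2, 9], [-3, 13]]
M³ = [[7, -30], [10, -43]]
M⁴ = [[-23, 99], [-33, 142]]

[[-23, 99], [-33, 142]]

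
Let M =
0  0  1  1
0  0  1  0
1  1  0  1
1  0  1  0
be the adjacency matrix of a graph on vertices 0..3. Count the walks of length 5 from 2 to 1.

The number of length-5 walks from vertex 2 to vertex 1 is entry (2,1) of M^5, where M is the adjacency matrix.
M^2 = [[2, 1, 1, 1], [1, 1, 0, 1], [1, 0, 3, 1], [1, 1, 1, 2]]
M^3 = [[2, 1, 4, 3], [1, 0, 3, 1], [4, 3, 2, 4], [3, 1, 4, 2]]
M^4 = [[7, 4, 6, 6], [4, 3, 2, 4], [6, 2, 11, 6], [6, 4, 6, 7]]
M^5 = [[12, 6, 17, 13], [6, 2, 11, 6], [17, 11, 14, 17], [13, 6, 17, 12]]

11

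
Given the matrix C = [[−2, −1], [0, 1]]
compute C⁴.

[[16, 5], [0, 1]]

C² = [[4, 1], [0, 1]]
C³ = [[−8, −3], [0, 1]]
C⁴ = [[16, 5], [0, 1]]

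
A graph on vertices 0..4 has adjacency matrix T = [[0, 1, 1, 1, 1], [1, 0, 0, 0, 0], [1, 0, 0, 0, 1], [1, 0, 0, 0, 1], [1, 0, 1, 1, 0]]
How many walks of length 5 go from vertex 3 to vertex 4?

32

The number of length-5 walks from vertex 3 to vertex 4 is entry (3,4) of T⁵, where T is the adjacency matrix.
T² = [[4, 0, 1, 1, 2], [0, 1, 1, 1, 1], [1, 1, 2, 2, 1], [1, 1, 2, 2, 1], [2, 1, 1, 1, 3]]
T³ = [[4, 4, 6, 6, 6], [4, 0, 1, 1, 2], [6, 1, 2, 2, 5], [6, 1, 2, 2, 5], [6, 2, 5, 5, 4]]
T⁴ = [[22, 4, 10, 10, 16], [4, 4, 6, 6, 6], [10, 6, 11, 11, 10], [10, 6, 11, 11, 10], [16, 6, 10, 10, 16]]
T⁵ = [[40, 22, 38, 38, 42], [22, 4, 10, 10, 16], [38, 10, 20, 20, 32], [38, 10, 20, 20, 32], [42, 16, 32, 32, 36]]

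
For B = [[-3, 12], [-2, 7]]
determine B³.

tr B = 4 and det B = 3, so the characteristic polynomial is λ² − (4)λ + (3) with roots 3 and 1.
Eigenvectors give P = [[-2, 3], [-1, 1]] with P⁻¹ = [[1, -3], [1, -2]], and B = P·diag(3, 1)·P⁻¹.
Then B³ = P·diag(27, 1)·P⁻¹ = [[-54, 3], [-27, 1]] · [[1, -3], [1, -2]] = [[-51, 156], [-26, 79]].

[[-51, 156], [-26, 79]]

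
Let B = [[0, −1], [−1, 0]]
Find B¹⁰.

B² = I (check: tr B = 0 and det B = −1), so B¹⁰ = I since 10 is even.

[[1, 0], [0, 1]]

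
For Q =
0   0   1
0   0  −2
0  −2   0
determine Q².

[[0, −2, 0], [0, 4, 0], [0, 0, 4]]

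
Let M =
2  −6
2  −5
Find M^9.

tr M = −3 and det M = 2, so the characteristic polynomial is λ² − (−3)λ + (2) with roots −2 and −1.
Eigenvectors give P = [[−3, 2], [−2, 1]] with P⁻¹ = [[1, −2], [2, −3]], and M = P·diag(−2, −1)·P⁻¹.
Then M^9 = P·diag(−512, −1)·P⁻¹ = [[1536, −2], [1024, −1]] · [[1, −2], [2, −3]] = [[1532, −3066], [1022, −2045]].

[[1532, −3066], [1022, −2045]]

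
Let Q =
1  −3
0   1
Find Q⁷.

[[1, −21], [0, 1]]

Q = I + N where N = [[0, −3], [0, 0]] is strictly upper-triangular, so N² = 0.
(I + N)⁷ = I + 7·N = [[1, −21], [0, 1]].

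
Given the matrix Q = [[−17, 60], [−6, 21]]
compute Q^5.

tr Q = 4 and det Q = 3, so the characteristic polynomial is λ² − (4)λ + (3) with roots 3 and 1.
Eigenvectors give P = [[3, 10], [1, 3]] with P⁻¹ = [[−3, 10], [1, −3]], and Q = P·diag(3, 1)·P⁻¹.
Then Q^5 = P·diag(243, 1)·P⁻¹ = [[729, 10], [243, 3]] · [[−3, 10], [1, −3]] = [[−2177, 7260], [−726, 2421]].

[[−2177, 7260], [−726, 2421]]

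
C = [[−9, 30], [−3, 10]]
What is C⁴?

[[−9, 30], [−3, 10]]

C² = C (a projection; rank 1, trace 1), so C⁴ = C.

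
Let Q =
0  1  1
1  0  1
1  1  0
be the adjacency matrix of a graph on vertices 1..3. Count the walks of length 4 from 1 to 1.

6

The number of length-4 walks from vertex 1 to vertex 1 is entry (1,1) of Q⁴, where Q is the adjacency matrix.
Q² = [[2, 1, 1], [1, 2, 1], [1, 1, 2]]
Q³ = [[2, 3, 3], [3, 2, 3], [3, 3, 2]]
Q⁴ = [[6, 5, 5], [5, 6, 5], [5, 5, 6]]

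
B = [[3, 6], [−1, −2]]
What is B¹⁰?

[[3, 6], [−1, −2]]

B² = B (a projection; rank 1, trace 1), so B¹⁰ = B.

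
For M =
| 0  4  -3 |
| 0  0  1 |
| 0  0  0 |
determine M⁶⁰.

M is strictly triangular, hence nilpotent: M³ = 0, so M⁶⁰ = 0.

[[0, 0, 0], [0, 0, 0], [0, 0, 0]]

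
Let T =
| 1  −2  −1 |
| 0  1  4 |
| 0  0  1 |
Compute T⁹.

[[1, −18, −297], [0, 1, 36], [0, 0, 1]]

T = I + N where N = [[0, −2, −1], [0, 0, 4], [0, 0, 0]] is strictly upper-triangular, so N³ = 0.
(I + N)⁹ = I + 9·N + 36·N² = [[1, −18, −297], [0, 1, 36], [0, 0, 1]].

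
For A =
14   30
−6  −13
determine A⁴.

tr A = 1 and det A = −2, so the characteristic polynomial is λ² − (1)λ + (−2) with roots −1 and 2.
Eigenvectors give P = [[−2, 5], [1, −2]] with P⁻¹ = [[2, 5], [1, 2]], and A = P·diag(−1, 2)·P⁻¹.
Then A⁴ = P·diag(1, 16)·P⁻¹ = [[−2, 80], [1, −32]] · [[2, 5], [1, 2]] = [[76, 150], [−30, −59]].

[[76, 150], [−30, −59]]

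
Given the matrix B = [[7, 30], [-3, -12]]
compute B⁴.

[[-569, -1950], [195, 666]]

tr B = -5 and det B = 6, so the characteristic polynomial is λ² − (-5)λ + (6) with roots -3 and -2.
Eigenvectors give P = [[-3, 10], [1, -3]] with P⁻¹ = [[3, 10], [1, 3]], and B = P·diag(-3, -2)·P⁻¹.
Then B⁴ = P·diag(81, 16)·P⁻¹ = [[-243, 160], [81, -48]] · [[3, 10], [1, 3]] = [[-569, -1950], [195, 666]].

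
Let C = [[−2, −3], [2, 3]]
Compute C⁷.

[[−2, −3], [2, 3]]

C² = C (a projection; rank 1, trace 1), so C⁷ = C.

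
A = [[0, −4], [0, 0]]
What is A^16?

A is strictly triangular, hence nilpotent: A^2 = 0, so A^16 = 0.

[[0, 0], [0, 0]]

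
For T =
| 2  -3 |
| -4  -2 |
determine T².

[[16, 0], [0, 16]]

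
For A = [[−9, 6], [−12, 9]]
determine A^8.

[[6561, 0], [0, 6561]]

tr A = 0 and det A = −9, so the characteristic polynomial is λ² − (0)λ + (−9) with roots −3 and 3.
Eigenvectors give P = [[1, −1], [1, −2]] with P⁻¹ = [[2, −1], [1, −1]], and A = P·diag(−3, 3)·P⁻¹.
Then A^8 = P·diag(6561, 6561)·P⁻¹ = [[6561, −6561], [6561, −13122]] · [[2, −1], [1, −1]] = [[6561, 0], [0, 6561]].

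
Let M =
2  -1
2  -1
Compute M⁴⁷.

[[2, -1], [2, -1]]

M² = M (a projection; rank 1, trace 1), so M⁴⁷ = M.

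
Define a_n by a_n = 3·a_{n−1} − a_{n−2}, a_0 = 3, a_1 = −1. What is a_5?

With companion matrix M = [[3, −1], [1, 0]], [a_n, a_{n−1}]ᵀ = M·[a_{n−1}, a_{n−2}]ᵀ, so [a_5, a_4]ᵀ = M^4·[a_1, a_0]ᵀ.
M^4 = [[55, −21], [21, −8]], giving [a_5, a_4]ᵀ = [[−118], [−45]].

−118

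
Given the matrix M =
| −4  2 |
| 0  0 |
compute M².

[[16, −8], [0, 0]]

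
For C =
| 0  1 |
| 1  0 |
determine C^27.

[[0, 1], [1, 0]]

C² = I (check: tr C = 0 and det C = −1), so C^27 = C since 27 is odd.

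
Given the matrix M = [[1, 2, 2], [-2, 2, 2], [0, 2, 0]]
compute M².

[[-3, 10, 6], [-6, 4, 0], [-4, 4, 4]]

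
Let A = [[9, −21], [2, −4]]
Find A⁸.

tr A = 5 and det A = 6, so the characteristic polynomial is λ² − (5)λ + (6) with roots 2 and 3.
Eigenvectors give P = [[−3, 7], [−1, 2]] with P⁻¹ = [[2, −7], [1, −3]], and A = P·diag(2, 3)·P⁻¹.
Then A⁸ = P·diag(256, 6561)·P⁻¹ = [[−768, 45927], [−256, 13122]] · [[2, −7], [1, −3]] = [[44391, −132405], [12610, −37574]].

[[44391, −132405], [12610, −37574]]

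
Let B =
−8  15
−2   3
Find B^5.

tr B = −5 and det B = 6, so the characteristic polynomial is λ² − (−5)λ + (6) with roots −2 and −3.
Eigenvectors give P = [[−5, 3], [−2, 1]] with P⁻¹ = [[1, −3], [2, −5]], and B = P·diag(−2, −3)·P⁻¹.
Then B^5 = P·diag(−32, −243)·P⁻¹ = [[160, −729], [64, −243]] · [[1, −3], [2, −5]] = [[−1298, 3165], [−422, 1023]].

[[−1298, 3165], [−422, 1023]]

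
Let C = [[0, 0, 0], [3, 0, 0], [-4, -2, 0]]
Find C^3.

C is strictly triangular, hence nilpotent: C^3 = 0, so C^3 = 0.

[[0, 0, 0], [0, 0, 0], [0, 0, 0]]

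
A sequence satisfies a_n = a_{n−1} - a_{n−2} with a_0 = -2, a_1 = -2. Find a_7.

With companion matrix C = [[1, -1], [1, 0]], [a_n, a_{n−1}]ᵀ = C·[a_{n−1}, a_{n−2}]ᵀ, so [a_7, a_6]ᵀ = C⁶·[a_1, a_0]ᵀ.
C⁶ = [[1, 0], [0, 1]], giving [a_7, a_6]ᵀ = [[-2], [-2]].

-2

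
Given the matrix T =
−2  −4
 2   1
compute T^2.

[[−4, 4], [−2, −7]]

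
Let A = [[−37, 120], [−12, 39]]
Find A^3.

[[−253, 840], [−84, 279]]

tr A = 2 and det A = −3, so the characteristic polynomial is λ² − (2)λ + (−3) with roots −1 and 3.
Eigenvectors give P = [[−10, −3], [−3, −1]] with P⁻¹ = [[−1, 3], [3, −10]], and A = P·diag(−1, 3)·P⁻¹.
Then A^3 = P·diag(−1, 27)·P⁻¹ = [[10, −81], [3, −27]] · [[−1, 3], [3, −10]] = [[−253, 840], [−84, 279]].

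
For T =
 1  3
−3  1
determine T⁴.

T² = [[−8, 6], [−6, −8]]
T³ = [[−26, −18], [18, −26]]
T⁴ = [[28, −96], [96, 28]]

[[28, −96], [96, 28]]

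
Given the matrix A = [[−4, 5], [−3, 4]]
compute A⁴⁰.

[[1, 0], [0, 1]]

A² = I (check: tr A = 0 and det A = −1), so A⁴⁰ = I since 40 is even.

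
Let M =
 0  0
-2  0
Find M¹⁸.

M is strictly triangular, hence nilpotent: M² = 0, so M¹⁸ = 0.

[[0, 0], [0, 0]]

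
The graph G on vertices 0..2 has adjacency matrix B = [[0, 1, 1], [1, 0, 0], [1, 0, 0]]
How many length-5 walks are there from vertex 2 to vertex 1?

The number of length-5 walks from vertex 2 to vertex 1 is entry (2,1) of B⁵, where B is the adjacency matrix.
B² = [[2, 0, 0], [0, 1, 1], [0, 1, 1]]
B³ = [[0, 2, 2], [2, 0, 0], [2, 0, 0]]
B⁴ = [[4, 0, 0], [0, 2, 2], [0, 2, 2]]
B⁵ = [[0, 4, 4], [4, 0, 0], [4, 0, 0]]

0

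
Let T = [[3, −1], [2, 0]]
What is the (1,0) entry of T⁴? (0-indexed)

30

tr T = 3 and det T = 2, so the characteristic polynomial is λ² − (3)λ + (2) with roots 1 and 2.
Eigenvectors give P = [[−1, 1], [−2, 1]] with P⁻¹ = [[1, −1], [2, −1]], and T = P·diag(1, 2)·P⁻¹.
Then T⁴ = P·diag(1, 16)·P⁻¹ = [[−1, 16], [−2, 16]] · [[1, −1], [2, −1]] = [[31, −15], [30, −14]].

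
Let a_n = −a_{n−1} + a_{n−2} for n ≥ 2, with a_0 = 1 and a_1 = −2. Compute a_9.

With companion matrix M = [[−1, 1], [1, 0]], [a_n, a_{n−1}]ᵀ = M·[a_{n−1}, a_{n−2}]ᵀ, so [a_9, a_8]ᵀ = M⁸·[a_1, a_0]ᵀ.
M⁸ = [[34, −21], [−21, 13]], giving [a_9, a_8]ᵀ = [[−89], [55]].

−89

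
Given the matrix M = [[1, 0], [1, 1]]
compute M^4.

[[1, 0], [4, 1]]

M = I + N where N = [[0, 0], [1, 0]] is strictly lower-triangular, so N^2 = 0.
(I + N)^4 = I + 4·N = [[1, 0], [4, 1]].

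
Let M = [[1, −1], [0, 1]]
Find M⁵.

M = I + N where N = [[0, −1], [0, 0]] is strictly upper-triangular, so N² = 0.
(I + N)⁵ = I + 5·N = [[1, −5], [0, 1]].

[[1, −5], [0, 1]]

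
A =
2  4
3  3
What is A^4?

A^2 = [[16, 20], [15, 21]]
A^3 = [[92, 124], [93, 123]]
A^4 = [[556, 740], [555, 741]]

[[556, 740], [555, 741]]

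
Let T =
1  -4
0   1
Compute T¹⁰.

[[1, -40], [0, 1]]

T = I + N where N = [[0, -4], [0, 0]] is strictly upper-triangular, so N² = 0.
(I + N)¹⁰ = I + 10·N = [[1, -40], [0, 1]].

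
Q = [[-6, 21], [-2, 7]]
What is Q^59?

Q² = Q (a projection; rank 1, trace 1), so Q^59 = Q.

[[-6, 21], [-2, 7]]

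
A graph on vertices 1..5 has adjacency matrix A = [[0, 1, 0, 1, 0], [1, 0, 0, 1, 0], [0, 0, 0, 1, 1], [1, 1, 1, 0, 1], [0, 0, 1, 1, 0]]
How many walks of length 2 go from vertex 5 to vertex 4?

1

The number of length-2 walks from vertex 5 to vertex 4 is entry (5,4) of A², where A is the adjacency matrix.
A² = [[2, 1, 1, 1, 1], [1, 2, 1, 1, 1], [1, 1, 2, 1, 1], [1, 1, 1, 4, 1], [1, 1, 1, 1, 2]]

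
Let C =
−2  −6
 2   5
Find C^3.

[[−20, −42], [14, 29]]

tr C = 3 and det C = 2, so the characteristic polynomial is λ² − (3)λ + (2) with roots 1 and 2.
Eigenvectors give P = [[−2, −3], [1, 2]] with P⁻¹ = [[−2, −3], [1, 2]], and C = P·diag(1, 2)·P⁻¹.
Then C^3 = P·diag(1, 8)·P⁻¹ = [[−2, −24], [1, 16]] · [[−2, −3], [1, 2]] = [[−20, −42], [14, 29]].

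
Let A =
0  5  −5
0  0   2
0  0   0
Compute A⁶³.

[[0, 0, 0], [0, 0, 0], [0, 0, 0]]

A is strictly triangular, hence nilpotent: A³ = 0, so A⁶³ = 0.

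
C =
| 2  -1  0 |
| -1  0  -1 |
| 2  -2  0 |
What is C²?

[[5, -2, 1], [-4, 3, 0], [6, -2, 2]]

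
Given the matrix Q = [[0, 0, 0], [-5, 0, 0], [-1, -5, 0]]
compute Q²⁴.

Q is strictly triangular, hence nilpotent: Q³ = 0, so Q²⁴ = 0.

[[0, 0, 0], [0, 0, 0], [0, 0, 0]]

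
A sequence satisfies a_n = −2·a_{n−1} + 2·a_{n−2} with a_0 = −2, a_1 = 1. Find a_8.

With companion matrix T = [[−2, 2], [1, 0]], [a_n, a_{n−1}]ᵀ = T·[a_{n−1}, a_{n−2}]ᵀ, so [a_8, a_7]ᵀ = T⁷·[a_1, a_0]ᵀ.
T⁷ = [[−896, 656], [328, −240]], giving [a_8, a_7]ᵀ = [[−2208], [808]].

−2208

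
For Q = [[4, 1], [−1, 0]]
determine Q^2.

[[15, 4], [−4, −1]]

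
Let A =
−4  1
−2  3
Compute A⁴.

A² = [[14, −1], [2, 7]]
A³ = [[−54, 11], [−22, 23]]
A⁴ = [[194, −21], [42, 47]]

[[194, −21], [42, 47]]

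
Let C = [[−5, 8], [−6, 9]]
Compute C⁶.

[[−2183, 2912], [−2184, 2913]]

tr C = 4 and det C = 3, so the characteristic polynomial is λ² − (4)λ + (3) with roots 1 and 3.
Eigenvectors give P = [[4, 1], [3, 1]] with P⁻¹ = [[1, −1], [−3, 4]], and C = P·diag(1, 3)·P⁻¹.
Then C⁶ = P·diag(1, 729)·P⁻¹ = [[4, 729], [3, 729]] · [[1, −1], [−3, 4]] = [[−2183, 2912], [−2184, 2913]].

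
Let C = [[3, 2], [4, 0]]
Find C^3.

C^2 = [[17, 6], [12, 8]]
C^3 = [[75, 34], [68, 24]]

[[75, 34], [68, 24]]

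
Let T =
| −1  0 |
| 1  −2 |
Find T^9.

[[−1, 0], [511, −512]]

tr T = −3 and det T = 2, so the characteristic polynomial is λ² − (−3)λ + (2) with roots −2 and −1.
Eigenvectors give P = [[0, 1], [−1, 1]] with P⁻¹ = [[1, −1], [1, 0]], and T = P·diag(−2, −1)·P⁻¹.
Then T^9 = P·diag(−512, −1)·P⁻¹ = [[0, −1], [512, −1]] · [[1, −1], [1, 0]] = [[−1, 0], [511, −512]].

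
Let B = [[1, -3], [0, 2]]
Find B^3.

[[1, -21], [0, 8]]

B^2 = [[1, -9], [0, 4]]
B^3 = [[1, -21], [0, 8]]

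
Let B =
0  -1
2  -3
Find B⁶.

[[-62, 63], [-126, 127]]

tr B = -3 and det B = 2, so the characteristic polynomial is λ² − (-3)λ + (2) with roots -1 and -2.
Eigenvectors give P = [[-1, 1], [-1, 2]] with P⁻¹ = [[-2, 1], [-1, 1]], and B = P·diag(-1, -2)·P⁻¹.
Then B⁶ = P·diag(1, 64)·P⁻¹ = [[-1, 64], [-1, 128]] · [[-2, 1], [-1, 1]] = [[-62, 63], [-126, 127]].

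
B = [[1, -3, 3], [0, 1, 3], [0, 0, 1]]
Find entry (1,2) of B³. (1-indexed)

B = I + N where N = [[0, -3, 3], [0, 0, 3], [0, 0, 0]] is strictly upper-triangular, so N³ = 0.
(I + N)³ = I + 3·N + 3·N² = [[1, -9, -18], [0, 1, 9], [0, 0, 1]].

-9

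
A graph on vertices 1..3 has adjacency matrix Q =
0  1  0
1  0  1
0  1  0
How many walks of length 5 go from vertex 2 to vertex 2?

0

The number of length-5 walks from vertex 2 to vertex 2 is entry (2,2) of Q^5, where Q is the adjacency matrix.
Q^2 = [[1, 0, 1], [0, 2, 0], [1, 0, 1]]
Q^3 = [[0, 2, 0], [2, 0, 2], [0, 2, 0]]
Q^4 = [[2, 0, 2], [0, 4, 0], [2, 0, 2]]
Q^5 = [[0, 4, 0], [4, 0, 4], [0, 4, 0]]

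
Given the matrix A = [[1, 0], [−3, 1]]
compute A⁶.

[[1, 0], [−18, 1]]

A = I + N where N = [[0, 0], [−3, 0]] is strictly lower-triangular, so N² = 0.
(I + N)⁶ = I + 6·N = [[1, 0], [−18, 1]].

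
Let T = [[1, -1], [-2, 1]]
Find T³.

T² = [[3, -2], [-4, 3]]
T³ = [[7, -5], [-10, 7]]

[[7, -5], [-10, 7]]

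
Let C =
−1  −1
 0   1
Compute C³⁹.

C² = I (check: tr C = 0 and det C = −1), so C³⁹ = C since 39 is odd.

[[−1, −1], [0, 1]]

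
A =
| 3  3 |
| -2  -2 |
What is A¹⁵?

[[3, 3], [-2, -2]]

A² = A (a projection; rank 1, trace 1), so A¹⁵ = A.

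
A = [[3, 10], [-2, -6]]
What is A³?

tr A = -3 and det A = 2, so the characteristic polynomial is λ² − (-3)λ + (2) with roots -1 and -2.
Eigenvectors give P = [[5, -2], [-2, 1]] with P⁻¹ = [[1, 2], [2, 5]], and A = P·diag(-1, -2)·P⁻¹.
Then A³ = P·diag(-1, -8)·P⁻¹ = [[-5, 16], [2, -8]] · [[1, 2], [2, 5]] = [[27, 70], [-14, -36]].

[[27, 70], [-14, -36]]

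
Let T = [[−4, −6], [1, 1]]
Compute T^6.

[[190, 378], [−63, −125]]

tr T = −3 and det T = 2, so the characteristic polynomial is λ² − (−3)λ + (2) with roots −2 and −1.
Eigenvectors give P = [[3, −2], [−1, 1]] with P⁻¹ = [[1, 2], [1, 3]], and T = P·diag(−2, −1)·P⁻¹.
Then T^6 = P·diag(64, 1)·P⁻¹ = [[192, −2], [−64, 1]] · [[1, 2], [1, 3]] = [[190, 378], [−63, −125]].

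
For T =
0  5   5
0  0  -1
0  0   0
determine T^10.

T is strictly triangular, hence nilpotent: T^3 = 0, so T^10 = 0.

[[0, 0, 0], [0, 0, 0], [0, 0, 0]]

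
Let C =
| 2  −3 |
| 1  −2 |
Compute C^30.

C² = I (check: tr C = 0 and det C = −1), so C^30 = I since 30 is even.

[[1, 0], [0, 1]]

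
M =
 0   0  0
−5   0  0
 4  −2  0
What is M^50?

[[0, 0, 0], [0, 0, 0], [0, 0, 0]]

M is strictly triangular, hence nilpotent: M^3 = 0, so M^50 = 0.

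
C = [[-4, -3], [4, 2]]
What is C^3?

C^2 = [[4, 6], [-8, -8]]
C^3 = [[8, 0], [0, 8]]

[[8, 0], [0, 8]]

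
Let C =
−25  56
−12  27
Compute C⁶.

tr C = 2 and det C = −3, so the characteristic polynomial is λ² − (2)λ + (−3) with roots 3 and −1.
Eigenvectors give P = [[2, 7], [1, 3]] with P⁻¹ = [[−3, 7], [1, −2]], and C = P·diag(3, −1)·P⁻¹.
Then C⁶ = P·diag(729, 1)·P⁻¹ = [[1458, 7], [729, 3]] · [[−3, 7], [1, −2]] = [[−4367, 10192], [−2184, 5097]].

[[−4367, 10192], [−2184, 5097]]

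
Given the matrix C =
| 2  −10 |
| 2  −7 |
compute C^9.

tr C = −5 and det C = 6, so the characteristic polynomial is λ² − (−5)λ + (6) with roots −3 and −2.
Eigenvectors give P = [[2, 5], [1, 2]] with P⁻¹ = [[−2, 5], [1, −2]], and C = P·diag(−3, −2)·P⁻¹.
Then C^9 = P·diag(−19683, −512)·P⁻¹ = [[−39366, −2560], [−19683, −1024]] · [[−2, 5], [1, −2]] = [[76172, −191710], [38342, −96367]].

[[76172, −191710], [38342, −96367]]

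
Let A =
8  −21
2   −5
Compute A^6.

tr A = 3 and det A = 2, so the characteristic polynomial is λ² − (3)λ + (2) with roots 1 and 2.
Eigenvectors give P = [[3, −7], [1, −2]] with P⁻¹ = [[−2, 7], [−1, 3]], and A = P·diag(1, 2)·P⁻¹.
Then A^6 = P·diag(1, 64)·P⁻¹ = [[3, −448], [1, −128]] · [[−2, 7], [−1, 3]] = [[442, −1323], [126, −377]].

[[442, −1323], [126, −377]]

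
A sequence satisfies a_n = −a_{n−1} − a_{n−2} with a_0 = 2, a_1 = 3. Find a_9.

2

With companion matrix C = [[−1, −1], [1, 0]], [a_n, a_{n−1}]ᵀ = C·[a_{n−1}, a_{n−2}]ᵀ, so [a_9, a_8]ᵀ = C^8·[a_1, a_0]ᵀ.
C^8 = [[0, 1], [−1, −1]], giving [a_9, a_8]ᵀ = [[2], [−5]].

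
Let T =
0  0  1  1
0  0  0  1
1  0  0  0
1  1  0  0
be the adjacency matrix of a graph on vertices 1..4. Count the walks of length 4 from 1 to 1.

The number of length-4 walks from vertex 1 to vertex 1 is entry (1,1) of T⁴, where T is the adjacency matrix.
T² = [[2, 1, 0, 0], [1, 1, 0, 0], [0, 0, 1, 1], [0, 0, 1, 2]]
T³ = [[0, 0, 2, 3], [0, 0, 1, 2], [2, 1, 0, 0], [3, 2, 0, 0]]
T⁴ = [[5, 3, 0, 0], [3, 2, 0, 0], [0, 0, 2, 3], [0, 0, 3, 5]]

5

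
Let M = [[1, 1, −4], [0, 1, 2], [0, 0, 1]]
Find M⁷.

M = I + N where N = [[0, 1, −4], [0, 0, 2], [0, 0, 0]] is strictly upper-triangular, so N³ = 0.
(I + N)⁷ = I + 7·N + 21·N² = [[1, 7, 14], [0, 1, 14], [0, 0, 1]].

[[1, 7, 14], [0, 1, 14], [0, 0, 1]]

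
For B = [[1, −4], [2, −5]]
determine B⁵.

[[241, −484], [242, −485]]

tr B = −4 and det B = 3, so the characteristic polynomial is λ² − (−4)λ + (3) with roots −1 and −3.
Eigenvectors give P = [[2, −1], [1, −1]] with P⁻¹ = [[1, −1], [1, −2]], and B = P·diag(−1, −3)·P⁻¹.
Then B⁵ = P·diag(−1, −243)·P⁻¹ = [[−2, 243], [−1, 243]] · [[1, −1], [1, −2]] = [[241, −484], [242, −485]].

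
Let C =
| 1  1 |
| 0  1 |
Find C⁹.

[[1, 9], [0, 1]]

C = I + N where N = [[0, 1], [0, 0]] is strictly upper-triangular, so N² = 0.
(I + N)⁹ = I + 9·N = [[1, 9], [0, 1]].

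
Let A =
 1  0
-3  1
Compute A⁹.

[[1, 0], [-27, 1]]

A = I + N where N = [[0, 0], [-3, 0]] is strictly lower-triangular, so N² = 0.
(I + N)⁹ = I + 9·N = [[1, 0], [-27, 1]].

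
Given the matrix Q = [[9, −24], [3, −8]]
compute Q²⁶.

Q² = Q (a projection; rank 1, trace 1), so Q²⁶ = Q.

[[9, −24], [3, −8]]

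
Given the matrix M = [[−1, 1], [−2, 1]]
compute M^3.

M^2 = [[−1, 0], [0, −1]]
M^3 = [[1, −1], [2, −1]]

[[1, −1], [2, −1]]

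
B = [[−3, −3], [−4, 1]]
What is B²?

[[21, 6], [8, 13]]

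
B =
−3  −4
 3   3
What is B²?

[[−3, 0], [0, −3]]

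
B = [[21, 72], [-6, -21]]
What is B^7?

[[15309, 52488], [-4374, -15309]]

tr B = 0 and det B = -9, so the characteristic polynomial is λ² − (0)λ + (-9) with roots 3 and -3.
Eigenvectors give P = [[-4, -3], [1, 1]] with P⁻¹ = [[-1, -3], [1, 4]], and B = P·diag(3, -3)·P⁻¹.
Then B^7 = P·diag(2187, -2187)·P⁻¹ = [[-8748, 6561], [2187, -2187]] · [[-1, -3], [1, 4]] = [[15309, 52488], [-4374, -15309]].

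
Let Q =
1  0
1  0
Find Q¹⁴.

[[1, 0], [1, 0]]

Q² = Q (a projection; rank 1, trace 1), so Q¹⁴ = Q.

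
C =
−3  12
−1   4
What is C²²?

C² = C (a projection; rank 1, trace 1), so C²² = C.

[[−3, 12], [−1, 4]]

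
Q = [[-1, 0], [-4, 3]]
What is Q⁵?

tr Q = 2 and det Q = -3, so the characteristic polynomial is λ² − (2)λ + (-3) with roots 3 and -1.
Eigenvectors give P = [[0, 1], [1, 1]] with P⁻¹ = [[-1, 1], [1, 0]], and Q = P·diag(3, -1)·P⁻¹.
Then Q⁵ = P·diag(243, -1)·P⁻¹ = [[0, -1], [243, -1]] · [[-1, 1], [1, 0]] = [[-1, 0], [-244, 243]].

[[-1, 0], [-244, 243]]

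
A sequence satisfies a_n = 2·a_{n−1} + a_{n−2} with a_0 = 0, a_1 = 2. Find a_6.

With companion matrix Q = [[2, 1], [1, 0]], [a_n, a_{n−1}]ᵀ = Q·[a_{n−1}, a_{n−2}]ᵀ, so [a_6, a_5]ᵀ = Q⁵·[a_1, a_0]ᵀ.
Q⁵ = [[70, 29], [29, 12]], giving [a_6, a_5]ᵀ = [[140], [58]].

140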